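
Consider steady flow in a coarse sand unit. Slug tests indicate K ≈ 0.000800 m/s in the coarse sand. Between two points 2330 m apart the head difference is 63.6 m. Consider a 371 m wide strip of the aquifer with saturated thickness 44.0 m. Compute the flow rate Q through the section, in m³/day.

30800

Convert K: 0.000800 m/s × 86400 = 69.12 m/day.
Cross-sectional area A = 371 × 44.0 = 16324 m².
Hydraulic gradient i = Δh / L = 63.6 / 2330 = 0.02730.
Darcy's law: Q = K · A · i = 69.12 × 16324 × 0.02730 = 30799 m³/day.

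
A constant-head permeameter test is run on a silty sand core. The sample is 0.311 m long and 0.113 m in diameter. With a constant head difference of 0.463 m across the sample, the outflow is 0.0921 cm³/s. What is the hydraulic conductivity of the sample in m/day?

Cross-sectional area A = π·(d/2)² = π × (0.113/2)² = 0.01003 m².
Convert discharge: 0.0921 cm³/s = 9.210e-08 m³/s.
Darcy's law rearranged: K = Q·L / (A·Δh) = 9.210e-08 × 0.311 / (0.01003 × 0.463) = 6.169e-06 m/s = 0.5330 m/day.

0.533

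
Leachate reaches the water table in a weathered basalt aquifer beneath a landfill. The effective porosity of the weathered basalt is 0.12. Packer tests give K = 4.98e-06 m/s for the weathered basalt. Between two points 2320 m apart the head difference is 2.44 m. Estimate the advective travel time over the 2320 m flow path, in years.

1680

Convert K: 4.98e-06 m/s × 86400 = 0.4303 m/day.
Hydraulic gradient i = Δh / L = 2.44 / 2320 = 0.001052.
Darcy flux q = K · i = 0.4303 × 0.001052 = 0.0004525 m/day.
Seepage velocity v = q / n_e = 0.0004525 / 0.12 = 0.003771 m/day.
Travel time t = L / v = 2320 / 0.003771 = 6.152e+05 days = 1684 years.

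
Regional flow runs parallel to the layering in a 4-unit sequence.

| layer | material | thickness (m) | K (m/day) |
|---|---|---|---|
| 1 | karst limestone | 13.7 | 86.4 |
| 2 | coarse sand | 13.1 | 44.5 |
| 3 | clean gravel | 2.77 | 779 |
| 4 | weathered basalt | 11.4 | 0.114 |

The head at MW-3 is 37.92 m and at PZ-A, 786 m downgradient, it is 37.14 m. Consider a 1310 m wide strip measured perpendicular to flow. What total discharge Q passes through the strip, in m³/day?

Flow is parallel to layering, so each bed carries its own Darcy discharge and the transmissivities add.
Σ(K_i·b_i) = 86.4×13.7 + 44.5×13.1 + 779×2.77 + 0.114×11.4 = 3926 m²/day.
Hydraulic gradient i = (37.92 − 37.14) / 786 = 0.78 / 786 = 0.0009924.
Q = Σ(K_i·b_i) · W · i = 3926 × 1310 × 0.0009924 = 5103 m³/day.

5100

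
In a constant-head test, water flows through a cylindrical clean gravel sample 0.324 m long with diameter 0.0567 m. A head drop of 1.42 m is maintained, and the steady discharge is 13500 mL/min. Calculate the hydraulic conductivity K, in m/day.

Cross-sectional area A = π·(d/2)² = π × (0.0567/2)² = 0.002525 m².
Convert discharge: 13500 mL/min = 0.0002250 m³/s.
Darcy's law rearranged: K = Q·L / (A·Δh) = 0.0002250 × 0.324 / (0.002525 × 1.42) = 0.02033 m/s = 1757 m/day.

1760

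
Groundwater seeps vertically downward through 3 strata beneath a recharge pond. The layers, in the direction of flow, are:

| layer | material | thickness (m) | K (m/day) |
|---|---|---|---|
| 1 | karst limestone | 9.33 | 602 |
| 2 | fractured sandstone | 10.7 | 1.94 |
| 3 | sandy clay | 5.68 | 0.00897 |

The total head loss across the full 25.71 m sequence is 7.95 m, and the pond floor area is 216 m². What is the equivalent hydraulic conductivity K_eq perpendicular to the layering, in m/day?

0.0403

Flow is perpendicular to layering, so the layers act in series and the equivalent K is the thickness-weighted harmonic mean.
Total thickness L = 9.33 + 10.7 + 5.68 = 25.71 m.
Σ(b_i/K_i) = 9.33/602 + 10.7/1.94 + 5.68/0.00897 = 638.8 d.
K_eq = L / Σ(b_i/K_i) = 25.71 / 638.8 = 0.04025 m/day.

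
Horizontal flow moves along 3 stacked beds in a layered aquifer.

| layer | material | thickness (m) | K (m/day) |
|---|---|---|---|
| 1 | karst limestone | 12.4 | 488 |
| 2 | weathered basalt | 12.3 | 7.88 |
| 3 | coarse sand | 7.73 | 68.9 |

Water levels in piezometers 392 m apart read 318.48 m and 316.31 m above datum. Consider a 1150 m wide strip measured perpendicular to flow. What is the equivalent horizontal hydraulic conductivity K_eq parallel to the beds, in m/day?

Flow is parallel to layering, so each bed carries its own Darcy discharge and the transmissivities add.
Σ(K_i·b_i) = 488×12.4 + 7.88×12.3 + 68.9×7.73 = 6681 m²/day.
Total thickness b = 32.43 m, so K_eq = Σ(K_i·b_i)/b = 206.0 m/day.

206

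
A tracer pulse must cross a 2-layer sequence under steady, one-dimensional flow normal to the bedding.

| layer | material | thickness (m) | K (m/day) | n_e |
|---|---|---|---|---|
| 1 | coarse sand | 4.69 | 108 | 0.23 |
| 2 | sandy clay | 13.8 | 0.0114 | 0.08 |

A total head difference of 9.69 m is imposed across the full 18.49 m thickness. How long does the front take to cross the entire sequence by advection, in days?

273

With flow normal to the layers, continuity requires the same specific discharge q through every layer.
Σ(b_i/K_i) = 4.69/108 + 13.8/0.0114 = 1211 d.
q = Δh / Σ(b_i/K_i) = 9.69 / 1211 = 0.008004 m/day.
In each layer the seepage velocity is v_i = q/n_i, so the layer transit time is t_i = b_i·n_i / q:
  layer 1 (coarse sand): t_1 = 4.69 × 0.23 / 0.008004 = 134.8 d
  layer 2 (sandy clay): t_2 = 13.8 × 0.08 / 0.008004 = 137.9 d
Total t = Σ t_i = 272.7 days.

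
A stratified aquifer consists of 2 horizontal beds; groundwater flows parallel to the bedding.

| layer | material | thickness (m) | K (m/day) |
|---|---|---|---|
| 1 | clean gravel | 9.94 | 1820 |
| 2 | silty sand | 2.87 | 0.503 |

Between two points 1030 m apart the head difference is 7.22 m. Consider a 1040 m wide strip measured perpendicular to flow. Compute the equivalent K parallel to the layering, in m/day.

1410

Flow is parallel to layering, so each bed carries its own Darcy discharge and the transmissivities add.
Σ(K_i·b_i) = 1820×9.94 + 0.503×2.87 = 18092 m²/day.
Total thickness b = 12.81 m, so K_eq = Σ(K_i·b_i)/b = 1412 m/day.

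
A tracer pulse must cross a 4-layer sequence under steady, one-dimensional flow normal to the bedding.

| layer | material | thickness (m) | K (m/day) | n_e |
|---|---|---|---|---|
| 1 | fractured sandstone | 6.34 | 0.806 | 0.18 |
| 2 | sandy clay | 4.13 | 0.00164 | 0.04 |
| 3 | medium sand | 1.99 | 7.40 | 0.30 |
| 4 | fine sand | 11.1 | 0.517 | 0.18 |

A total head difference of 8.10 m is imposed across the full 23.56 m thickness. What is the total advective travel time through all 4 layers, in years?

3.36

With flow normal to the layers, continuity requires the same specific discharge q through every layer.
Σ(b_i/K_i) = 6.34/0.806 + 4.13/0.00164 + 1.99/7.40 + 11.1/0.517 = 2548 d.
q = Δh / Σ(b_i/K_i) = 8.10 / 2548 = 0.003179 m/day.
In each layer the seepage velocity is v_i = q/n_i, so the layer transit time is t_i = b_i·n_i / q:
  layer 1 (fractured sandstone): t_1 = 6.34 × 0.18 / 0.003179 = 359.0 d
  layer 2 (sandy clay): t_2 = 4.13 × 0.04 / 0.003179 = 51.96 d
  layer 3 (medium sand): t_3 = 1.99 × 0.30 / 0.003179 = 187.8 d
  layer 4 (fine sand): t_4 = 11.1 × 0.18 / 0.003179 = 628.5 d
Total t = Σ t_i = 1227 days = 3.360 years.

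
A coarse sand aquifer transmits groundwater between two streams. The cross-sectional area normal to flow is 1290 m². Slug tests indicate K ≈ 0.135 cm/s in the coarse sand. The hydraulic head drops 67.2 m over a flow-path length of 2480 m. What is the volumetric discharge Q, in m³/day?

4080

Convert K: 0.135 cm/s × 864 = 116.6 m/day.
Hydraulic gradient i = Δh / L = 67.2 / 2480 = 0.02710.
Darcy's law: Q = K · A · i = 116.6 × 1290 × 0.02710 = 4077 m³/day.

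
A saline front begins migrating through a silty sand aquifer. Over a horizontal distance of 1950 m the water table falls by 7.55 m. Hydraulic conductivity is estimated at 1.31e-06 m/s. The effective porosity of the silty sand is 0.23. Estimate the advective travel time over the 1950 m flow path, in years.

Convert K: 1.31e-06 m/s × 86400 = 0.1132 m/day.
Hydraulic gradient i = Δh / L = 7.55 / 1950 = 0.003872.
Darcy flux q = K · i = 0.1132 × 0.003872 = 0.0004382 m/day.
Seepage velocity v = q / n_e = 0.0004382 / 0.23 = 0.001905 m/day.
Travel time t = L / v = 1950 / 0.001905 = 1.023e+06 days = 2802 years.

2800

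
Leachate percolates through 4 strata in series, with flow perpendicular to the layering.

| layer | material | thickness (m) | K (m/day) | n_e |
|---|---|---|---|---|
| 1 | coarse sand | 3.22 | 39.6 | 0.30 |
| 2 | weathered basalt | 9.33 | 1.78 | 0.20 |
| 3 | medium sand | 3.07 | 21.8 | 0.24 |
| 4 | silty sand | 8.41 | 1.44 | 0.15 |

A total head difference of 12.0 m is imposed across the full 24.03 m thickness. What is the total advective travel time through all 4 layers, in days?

4.55

With flow normal to the layers, continuity requires the same specific discharge q through every layer.
Σ(b_i/K_i) = 3.22/39.6 + 9.33/1.78 + 3.07/21.8 + 8.41/1.44 = 11.30 d.
q = Δh / Σ(b_i/K_i) = 12.0 / 11.30 = 1.062 m/day.
In each layer the seepage velocity is v_i = q/n_i, so the layer transit time is t_i = b_i·n_i / q:
  layer 1 (coarse sand): t_1 = 3.22 × 0.30 / 1.062 = 0.9100 d
  layer 2 (weathered basalt): t_2 = 9.33 × 0.20 / 1.062 = 1.758 d
  layer 3 (medium sand): t_3 = 3.07 × 0.24 / 1.062 = 0.6941 d
  layer 4 (silty sand): t_4 = 8.41 × 0.15 / 1.062 = 1.188 d
Total t = Σ t_i = 4.550 days.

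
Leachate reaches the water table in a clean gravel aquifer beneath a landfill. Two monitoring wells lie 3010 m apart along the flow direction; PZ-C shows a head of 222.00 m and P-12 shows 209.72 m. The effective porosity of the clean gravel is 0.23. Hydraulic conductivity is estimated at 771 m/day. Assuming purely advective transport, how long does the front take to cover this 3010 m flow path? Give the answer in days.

Hydraulic gradient i = (222.00 − 209.72) / 3010 = 12.28 / 3010 = 0.004080.
Darcy flux q = K · i = 771.0 × 0.004080 = 3.145 m/day.
Seepage velocity v = q / n_e = 3.145 / 0.23 = 13.68 m/day.
Travel time t = L / v = 3010 / 13.68 = 220.1 days.

220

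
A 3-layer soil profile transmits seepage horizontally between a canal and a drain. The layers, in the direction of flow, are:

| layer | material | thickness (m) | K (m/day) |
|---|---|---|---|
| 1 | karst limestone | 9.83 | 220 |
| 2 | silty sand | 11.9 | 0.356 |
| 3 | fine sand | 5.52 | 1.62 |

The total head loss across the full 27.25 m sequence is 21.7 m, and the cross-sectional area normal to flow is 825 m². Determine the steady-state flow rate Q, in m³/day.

Flow is perpendicular to layering, so the layers act in series and the equivalent K is the thickness-weighted harmonic mean.
Total thickness L = 9.83 + 11.9 + 5.52 = 27.25 m.
Σ(b_i/K_i) = 9.83/220 + 11.9/0.356 + 5.52/1.62 = 36.88 d.
K_eq = L / Σ(b_i/K_i) = 27.25 / 36.88 = 0.7389 m/day.
Q = K_eq · A · (Δh/L) = 0.7389 × 825 × (21.7/27.25) = 485.4 m³/day.

485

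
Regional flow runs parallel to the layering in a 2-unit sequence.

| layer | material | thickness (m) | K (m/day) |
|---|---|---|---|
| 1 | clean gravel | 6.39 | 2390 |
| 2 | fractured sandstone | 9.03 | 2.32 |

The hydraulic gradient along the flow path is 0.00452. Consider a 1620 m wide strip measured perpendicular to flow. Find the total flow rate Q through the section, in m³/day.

112000

Flow is parallel to layering, so each bed carries its own Darcy discharge and the transmissivities add.
Σ(K_i·b_i) = 2390×6.39 + 2.32×9.03 = 15293 m²/day.
Hydraulic gradient i = 0.00452.
Q = Σ(K_i·b_i) · W · i = 15293 × 1620 × 0.004520 = 1.120e+05 m³/day.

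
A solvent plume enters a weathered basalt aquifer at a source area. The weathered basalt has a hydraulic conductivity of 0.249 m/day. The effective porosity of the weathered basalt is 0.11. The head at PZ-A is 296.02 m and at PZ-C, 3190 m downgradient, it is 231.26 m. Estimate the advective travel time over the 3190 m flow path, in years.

Hydraulic gradient i = (296.02 − 231.26) / 3190 = 64.76 / 3190 = 0.02030.
Darcy flux q = K · i = 0.2490 × 0.02030 = 0.005055 m/day.
Seepage velocity v = q / n_e = 0.005055 / 0.11 = 0.04595 m/day.
Travel time t = L / v = 3190 / 0.04595 = 69417 days = 190.1 years.

190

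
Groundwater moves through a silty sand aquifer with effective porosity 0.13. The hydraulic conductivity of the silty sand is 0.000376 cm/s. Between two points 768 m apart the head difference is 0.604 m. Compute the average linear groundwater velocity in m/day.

0.00197

Convert K: 0.000376 cm/s × 864 = 0.3249 m/day.
Hydraulic gradient i = Δh / L = 0.604 / 768 = 0.0007865.
Darcy flux q = K · i = 0.3249 × 0.0007865 = 0.0002555 m/day.
Seepage velocity v = q / n_e = 0.0002555 / 0.13 = 0.001965 m/day.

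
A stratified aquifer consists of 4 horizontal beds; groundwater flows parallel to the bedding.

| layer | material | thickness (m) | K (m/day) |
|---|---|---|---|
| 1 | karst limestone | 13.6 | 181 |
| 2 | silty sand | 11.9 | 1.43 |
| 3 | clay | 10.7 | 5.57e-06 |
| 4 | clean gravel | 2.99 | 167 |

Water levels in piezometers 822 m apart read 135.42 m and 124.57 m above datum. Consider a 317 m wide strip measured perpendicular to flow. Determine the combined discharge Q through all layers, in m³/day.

12500

Flow is parallel to layering, so each bed carries its own Darcy discharge and the transmissivities add.
Σ(K_i·b_i) = 181×13.6 + 1.43×11.9 + 5.57e-06×10.7 + 167×2.99 = 2978 m²/day.
Hydraulic gradient i = (135.42 − 124.57) / 822 = 10.85 / 822 = 0.01320.
Q = Σ(K_i·b_i) · W · i = 2978 × 317 × 0.01320 = 12460 m³/day.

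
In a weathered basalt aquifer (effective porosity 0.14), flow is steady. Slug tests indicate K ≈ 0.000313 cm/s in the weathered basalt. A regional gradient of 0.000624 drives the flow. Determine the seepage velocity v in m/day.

0.00121

Convert K: 0.000313 cm/s × 864 = 0.2704 m/day.
Hydraulic gradient i = 0.000624.
Darcy flux q = K · i = 0.2704 × 0.0006240 = 0.0001687 m/day.
Seepage velocity v = q / n_e = 0.0001687 / 0.14 = 0.001205 m/day.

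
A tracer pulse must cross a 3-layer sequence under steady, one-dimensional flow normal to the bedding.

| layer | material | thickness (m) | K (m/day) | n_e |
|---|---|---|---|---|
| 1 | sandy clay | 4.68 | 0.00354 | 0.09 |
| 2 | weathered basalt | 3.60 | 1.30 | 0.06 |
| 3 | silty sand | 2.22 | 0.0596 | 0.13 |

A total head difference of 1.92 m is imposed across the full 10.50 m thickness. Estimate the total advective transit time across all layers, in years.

1.80

With flow normal to the layers, continuity requires the same specific discharge q through every layer.
Σ(b_i/K_i) = 4.68/0.00354 + 3.60/1.30 + 2.22/0.0596 = 1362 d.
q = Δh / Σ(b_i/K_i) = 1.92 / 1362 = 0.001410 m/day.
In each layer the seepage velocity is v_i = q/n_i, so the layer transit time is t_i = b_i·n_i / q:
  layer 1 (sandy clay): t_1 = 4.68 × 0.09 / 0.001410 = 298.8 d
  layer 2 (weathered basalt): t_2 = 3.60 × 0.06 / 0.001410 = 153.2 d
  layer 3 (silty sand): t_3 = 2.22 × 0.13 / 0.001410 = 204.7 d
Total t = Σ t_i = 656.8 days = 1.798 years.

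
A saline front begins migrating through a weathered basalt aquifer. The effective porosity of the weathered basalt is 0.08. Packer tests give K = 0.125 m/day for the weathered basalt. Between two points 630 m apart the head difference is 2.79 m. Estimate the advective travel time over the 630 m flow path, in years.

249

Hydraulic gradient i = Δh / L = 2.79 / 630 = 0.004429.
Darcy flux q = K · i = 0.1250 × 0.004429 = 0.0005536 m/day.
Seepage velocity v = q / n_e = 0.0005536 / 0.08 = 0.006920 m/day.
Travel time t = L / v = 630 / 0.006920 = 91045 days = 249.3 years.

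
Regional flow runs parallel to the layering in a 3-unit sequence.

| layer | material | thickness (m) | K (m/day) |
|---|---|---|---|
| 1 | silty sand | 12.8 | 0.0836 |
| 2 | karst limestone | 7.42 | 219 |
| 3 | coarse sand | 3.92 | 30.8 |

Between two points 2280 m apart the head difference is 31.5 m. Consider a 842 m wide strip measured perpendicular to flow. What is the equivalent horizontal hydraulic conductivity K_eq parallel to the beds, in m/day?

72.4

Flow is parallel to layering, so each bed carries its own Darcy discharge and the transmissivities add.
Σ(K_i·b_i) = 0.0836×12.8 + 219×7.42 + 30.8×3.92 = 1747 m²/day.
Total thickness b = 24.14 m, so K_eq = Σ(K_i·b_i)/b = 72.36 m/day.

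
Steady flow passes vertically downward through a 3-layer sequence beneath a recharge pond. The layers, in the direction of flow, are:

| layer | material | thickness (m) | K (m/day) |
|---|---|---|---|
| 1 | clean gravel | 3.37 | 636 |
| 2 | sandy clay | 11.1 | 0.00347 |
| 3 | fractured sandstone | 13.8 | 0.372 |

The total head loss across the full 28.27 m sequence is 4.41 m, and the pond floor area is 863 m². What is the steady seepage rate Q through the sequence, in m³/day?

Flow is perpendicular to layering, so the layers act in series and the equivalent K is the thickness-weighted harmonic mean.
Total thickness L = 3.37 + 11.1 + 13.8 = 28.27 m.
Σ(b_i/K_i) = 3.37/636 + 11.1/0.00347 + 13.8/0.372 = 3236 d.
K_eq = L / Σ(b_i/K_i) = 28.27 / 3236 = 0.008736 m/day.
Q = K_eq · A · (Δh/L) = 0.008736 × 863 × (4.41/28.27) = 1.176 m³/day.

1.18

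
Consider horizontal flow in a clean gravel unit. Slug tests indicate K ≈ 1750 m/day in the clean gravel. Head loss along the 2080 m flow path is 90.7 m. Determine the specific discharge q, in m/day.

Hydraulic gradient i = Δh / L = 90.7 / 2080 = 0.04361.
Specific discharge q = K · i = 1750 × 0.04361 = 76.31 m/day.

76.3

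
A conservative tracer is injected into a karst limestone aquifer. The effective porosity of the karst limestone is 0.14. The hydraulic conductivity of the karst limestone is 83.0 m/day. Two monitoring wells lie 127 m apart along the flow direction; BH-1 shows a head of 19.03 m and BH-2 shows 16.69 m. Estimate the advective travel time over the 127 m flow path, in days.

Hydraulic gradient i = (19.03 − 16.69) / 127 = 2.34 / 127 = 0.01843.
Darcy flux q = K · i = 83.00 × 0.01843 = 1.529 m/day.
Seepage velocity v = q / n_e = 1.529 / 0.14 = 10.92 m/day.
Travel time t = L / v = 127 / 10.92 = 11.63 days.

11.6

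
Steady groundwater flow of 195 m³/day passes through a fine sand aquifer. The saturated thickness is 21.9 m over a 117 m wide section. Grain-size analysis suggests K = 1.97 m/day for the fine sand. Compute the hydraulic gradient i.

0.0386

Cross-sectional area A = 117 × 21.9 = 2562 m².
From Q = K·A·i, i = Q / (K·A) = 195 / (1.970 × 2562) = 0.03863.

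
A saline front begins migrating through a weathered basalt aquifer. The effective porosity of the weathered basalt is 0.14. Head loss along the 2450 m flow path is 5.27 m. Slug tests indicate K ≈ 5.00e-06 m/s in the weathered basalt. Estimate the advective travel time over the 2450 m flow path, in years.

Convert K: 5.00e-06 m/s × 86400 = 0.4320 m/day.
Hydraulic gradient i = Δh / L = 5.27 / 2450 = 0.002151.
Darcy flux q = K · i = 0.4320 × 0.002151 = 0.0009292 m/day.
Seepage velocity v = q / n_e = 0.0009292 / 0.14 = 0.006637 m/day.
Travel time t = L / v = 2450 / 0.006637 = 3.691e+05 days = 1011 years.

1010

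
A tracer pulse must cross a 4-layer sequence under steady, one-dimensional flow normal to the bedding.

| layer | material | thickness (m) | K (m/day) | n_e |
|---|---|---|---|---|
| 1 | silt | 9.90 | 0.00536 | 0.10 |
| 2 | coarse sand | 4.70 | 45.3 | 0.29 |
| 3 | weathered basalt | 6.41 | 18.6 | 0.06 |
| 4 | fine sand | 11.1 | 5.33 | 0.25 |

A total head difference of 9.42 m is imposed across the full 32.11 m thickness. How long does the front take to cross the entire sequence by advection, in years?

With flow normal to the layers, continuity requires the same specific discharge q through every layer.
Σ(b_i/K_i) = 9.90/0.00536 + 4.70/45.3 + 6.41/18.6 + 11.1/5.33 = 1850 d.
q = Δh / Σ(b_i/K_i) = 9.42 / 1850 = 0.005093 m/day.
In each layer the seepage velocity is v_i = q/n_i, so the layer transit time is t_i = b_i·n_i / q:
  layer 1 (silt): t_1 = 9.90 × 0.10 / 0.005093 = 194.4 d
  layer 2 (coarse sand): t_2 = 4.70 × 0.29 / 0.005093 = 267.6 d
  layer 3 (weathered basalt): t_3 = 6.41 × 0.06 / 0.005093 = 75.51 d
  layer 4 (fine sand): t_4 = 11.1 × 0.25 / 0.005093 = 544.9 d
Total t = Σ t_i = 1082 days = 2.963 years.

2.96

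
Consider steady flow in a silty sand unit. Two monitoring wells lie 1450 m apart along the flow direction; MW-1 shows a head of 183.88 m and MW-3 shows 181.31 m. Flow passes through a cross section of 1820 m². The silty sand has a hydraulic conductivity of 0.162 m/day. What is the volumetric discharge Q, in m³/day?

Hydraulic gradient i = (183.88 − 181.31) / 1450 = 2.57 / 1450 = 0.001772.
Darcy's law: Q = K · A · i = 0.1620 × 1820 × 0.001772 = 0.5226 m³/day.

0.523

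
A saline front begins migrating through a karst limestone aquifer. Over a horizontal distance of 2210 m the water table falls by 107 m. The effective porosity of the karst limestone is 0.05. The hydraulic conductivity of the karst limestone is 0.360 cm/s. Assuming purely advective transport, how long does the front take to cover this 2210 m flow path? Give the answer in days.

Convert K: 0.360 cm/s × 864 = 311.0 m/day.
Hydraulic gradient i = Δh / L = 107 / 2210 = 0.04842.
Darcy flux q = K · i = 311.0 × 0.04842 = 15.06 m/day.
Seepage velocity v = q / n_e = 15.06 / 0.05 = 301.2 m/day.
Travel time t = L / v = 2210 / 301.2 = 7.338 days.

7.34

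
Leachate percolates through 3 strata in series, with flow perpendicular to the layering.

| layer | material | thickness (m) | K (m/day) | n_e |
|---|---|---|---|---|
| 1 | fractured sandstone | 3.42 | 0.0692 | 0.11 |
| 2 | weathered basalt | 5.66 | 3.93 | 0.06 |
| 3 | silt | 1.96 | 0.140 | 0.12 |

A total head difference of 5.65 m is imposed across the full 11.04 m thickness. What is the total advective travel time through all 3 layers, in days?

10.9

With flow normal to the layers, continuity requires the same specific discharge q through every layer.
Σ(b_i/K_i) = 3.42/0.0692 + 5.66/3.93 + 1.96/0.140 = 64.86 d.
q = Δh / Σ(b_i/K_i) = 5.65 / 64.86 = 0.08711 m/day.
In each layer the seepage velocity is v_i = q/n_i, so the layer transit time is t_i = b_i·n_i / q:
  layer 1 (fractured sandstone): t_1 = 3.42 × 0.11 / 0.08711 = 4.319 d
  layer 2 (weathered basalt): t_2 = 5.66 × 0.06 / 0.08711 = 3.899 d
  layer 3 (silt): t_3 = 1.96 × 0.12 / 0.08711 = 2.700 d
Total t = Σ t_i = 10.92 days.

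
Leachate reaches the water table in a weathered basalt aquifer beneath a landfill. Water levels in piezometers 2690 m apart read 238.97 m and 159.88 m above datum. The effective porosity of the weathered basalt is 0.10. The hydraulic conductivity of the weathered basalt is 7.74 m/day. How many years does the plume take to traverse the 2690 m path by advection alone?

3.24

Hydraulic gradient i = (238.97 − 159.88) / 2690 = 79.09 / 2690 = 0.02940.
Darcy flux q = K · i = 7.740 × 0.02940 = 0.2276 m/day.
Seepage velocity v = q / n_e = 0.2276 / 0.10 = 2.276 m/day.
Travel time t = L / v = 2690 / 2.276 = 1182 days = 3.236 years.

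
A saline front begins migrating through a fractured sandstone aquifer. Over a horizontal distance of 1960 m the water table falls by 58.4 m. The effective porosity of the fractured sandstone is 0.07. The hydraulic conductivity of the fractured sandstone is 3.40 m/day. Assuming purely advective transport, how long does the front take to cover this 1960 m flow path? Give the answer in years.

3.71

Hydraulic gradient i = Δh / L = 58.4 / 1960 = 0.02980.
Darcy flux q = K · i = 3.400 × 0.02980 = 0.1013 m/day.
Seepage velocity v = q / n_e = 0.1013 / 0.07 = 1.447 m/day.
Travel time t = L / v = 1960 / 1.447 = 1354 days = 3.708 years.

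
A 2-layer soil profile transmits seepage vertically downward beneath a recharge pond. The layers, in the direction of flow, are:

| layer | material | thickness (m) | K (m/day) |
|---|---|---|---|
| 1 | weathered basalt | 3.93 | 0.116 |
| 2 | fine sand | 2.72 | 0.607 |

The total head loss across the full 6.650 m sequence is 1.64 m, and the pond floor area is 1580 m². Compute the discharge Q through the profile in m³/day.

Flow is perpendicular to layering, so the layers act in series and the equivalent K is the thickness-weighted harmonic mean.
Total thickness L = 3.93 + 2.72 = 6.650 m.
Σ(b_i/K_i) = 3.93/0.116 + 2.72/0.607 = 38.36 d.
K_eq = L / Σ(b_i/K_i) = 6.650 / 38.36 = 0.1734 m/day.
Q = K_eq · A · (Δh/L) = 0.1734 × 1580 × (1.64/6.650) = 67.55 m³/day.

67.5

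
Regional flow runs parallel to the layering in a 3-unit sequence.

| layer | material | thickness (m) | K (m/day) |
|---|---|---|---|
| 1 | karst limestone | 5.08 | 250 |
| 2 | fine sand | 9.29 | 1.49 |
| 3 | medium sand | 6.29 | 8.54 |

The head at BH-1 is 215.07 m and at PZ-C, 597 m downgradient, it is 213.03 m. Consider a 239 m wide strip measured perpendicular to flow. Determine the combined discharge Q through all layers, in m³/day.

1090

Flow is parallel to layering, so each bed carries its own Darcy discharge and the transmissivities add.
Σ(K_i·b_i) = 250×5.08 + 1.49×9.29 + 8.54×6.29 = 1338 m²/day.
Hydraulic gradient i = (215.07 − 213.03) / 597 = 2.04 / 597 = 0.003417.
Q = Σ(K_i·b_i) · W · i = 1338 × 239 × 0.003417 = 1092 m³/day.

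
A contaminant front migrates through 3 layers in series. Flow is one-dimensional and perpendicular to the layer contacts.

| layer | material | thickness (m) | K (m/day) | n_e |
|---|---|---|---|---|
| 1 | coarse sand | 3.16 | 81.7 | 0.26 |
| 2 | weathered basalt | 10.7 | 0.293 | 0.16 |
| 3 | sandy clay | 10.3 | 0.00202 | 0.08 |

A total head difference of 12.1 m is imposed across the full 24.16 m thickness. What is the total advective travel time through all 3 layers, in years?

3.90

With flow normal to the layers, continuity requires the same specific discharge q through every layer.
Σ(b_i/K_i) = 3.16/81.7 + 10.7/0.293 + 10.3/0.00202 = 5136 d.
q = Δh / Σ(b_i/K_i) = 12.1 / 5136 = 0.002356 m/day.
In each layer the seepage velocity is v_i = q/n_i, so the layer transit time is t_i = b_i·n_i / q:
  layer 1 (coarse sand): t_1 = 3.16 × 0.26 / 0.002356 = 348.7 d
  layer 2 (weathered basalt): t_2 = 10.7 × 0.16 / 0.002356 = 726.6 d
  layer 3 (sandy clay): t_3 = 10.3 × 0.08 / 0.002356 = 349.7 d
Total t = Σ t_i = 1425 days = 3.902 years.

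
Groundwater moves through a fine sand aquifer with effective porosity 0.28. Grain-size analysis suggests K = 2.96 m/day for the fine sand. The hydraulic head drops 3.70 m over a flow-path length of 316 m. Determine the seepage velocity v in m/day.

0.124

Hydraulic gradient i = Δh / L = 3.70 / 316 = 0.01171.
Darcy flux q = K · i = 2.960 × 0.01171 = 0.03466 m/day.
Seepage velocity v = q / n_e = 0.03466 / 0.28 = 0.1238 m/day.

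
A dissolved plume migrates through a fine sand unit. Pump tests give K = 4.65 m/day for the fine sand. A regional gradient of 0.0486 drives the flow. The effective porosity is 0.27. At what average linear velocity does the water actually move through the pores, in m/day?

Hydraulic gradient i = 0.0486.
Darcy flux q = K · i = 4.650 × 0.04860 = 0.2260 m/day.
Seepage velocity v = q / n_e = 0.2260 / 0.27 = 0.8370 m/day.

0.837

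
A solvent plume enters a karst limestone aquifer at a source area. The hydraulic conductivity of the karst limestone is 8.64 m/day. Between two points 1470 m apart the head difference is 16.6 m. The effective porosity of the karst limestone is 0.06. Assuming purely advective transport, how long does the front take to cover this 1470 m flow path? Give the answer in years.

2.47

Hydraulic gradient i = Δh / L = 16.6 / 1470 = 0.01129.
Darcy flux q = K · i = 8.640 × 0.01129 = 0.09757 m/day.
Seepage velocity v = q / n_e = 0.09757 / 0.06 = 1.626 m/day.
Travel time t = L / v = 1470 / 1.626 = 904.0 days = 2.475 years.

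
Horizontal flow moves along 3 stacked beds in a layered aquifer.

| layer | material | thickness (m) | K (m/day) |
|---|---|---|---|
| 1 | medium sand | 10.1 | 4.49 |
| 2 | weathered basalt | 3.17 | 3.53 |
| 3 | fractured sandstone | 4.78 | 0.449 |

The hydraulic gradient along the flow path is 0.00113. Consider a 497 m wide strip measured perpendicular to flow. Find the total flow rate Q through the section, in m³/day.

33.0

Flow is parallel to layering, so each bed carries its own Darcy discharge and the transmissivities add.
Σ(K_i·b_i) = 4.49×10.1 + 3.53×3.17 + 0.449×4.78 = 58.69 m²/day.
Hydraulic gradient i = 0.00113.
Q = Σ(K_i·b_i) · W · i = 58.69 × 497 × 0.001130 = 32.96 m³/day.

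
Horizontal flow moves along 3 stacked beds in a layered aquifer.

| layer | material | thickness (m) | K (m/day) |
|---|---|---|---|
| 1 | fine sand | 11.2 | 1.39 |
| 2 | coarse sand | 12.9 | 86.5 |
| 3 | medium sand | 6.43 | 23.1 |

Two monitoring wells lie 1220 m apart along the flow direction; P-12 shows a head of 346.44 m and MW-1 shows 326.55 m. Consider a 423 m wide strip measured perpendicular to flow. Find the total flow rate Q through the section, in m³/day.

Flow is parallel to layering, so each bed carries its own Darcy discharge and the transmissivities add.
Σ(K_i·b_i) = 1.39×11.2 + 86.5×12.9 + 23.1×6.43 = 1280 m²/day.
Hydraulic gradient i = (346.44 − 326.55) / 1220 = 19.89 / 1220 = 0.01630.
Q = Σ(K_i·b_i) · W · i = 1280 × 423 × 0.01630 = 8827 m³/day.

8830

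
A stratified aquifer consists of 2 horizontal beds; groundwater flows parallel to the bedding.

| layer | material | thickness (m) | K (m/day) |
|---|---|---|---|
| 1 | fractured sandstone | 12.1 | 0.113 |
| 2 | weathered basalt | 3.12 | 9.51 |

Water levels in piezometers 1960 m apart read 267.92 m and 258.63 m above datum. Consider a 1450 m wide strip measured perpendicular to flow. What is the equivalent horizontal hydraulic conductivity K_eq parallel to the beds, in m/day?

2.04

Flow is parallel to layering, so each bed carries its own Darcy discharge and the transmissivities add.
Σ(K_i·b_i) = 0.113×12.1 + 9.51×3.12 = 31.04 m²/day.
Total thickness b = 15.22 m, so K_eq = Σ(K_i·b_i)/b = 2.039 m/day.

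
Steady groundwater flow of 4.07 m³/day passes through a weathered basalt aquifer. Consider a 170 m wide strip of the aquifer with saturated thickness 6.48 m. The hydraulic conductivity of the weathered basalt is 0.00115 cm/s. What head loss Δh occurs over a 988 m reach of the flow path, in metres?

Convert K: 0.00115 cm/s × 864 = 0.9936 m/day.
Cross-sectional area A = 170 × 6.48 = 1102 m².
From Q = K·A·i, i = Q / (K·A) = 4.07 / (0.9936 × 1102) = 0.003718.
Head loss Δh = i · L = 0.003718 × 988 = 3.674 m.

3.67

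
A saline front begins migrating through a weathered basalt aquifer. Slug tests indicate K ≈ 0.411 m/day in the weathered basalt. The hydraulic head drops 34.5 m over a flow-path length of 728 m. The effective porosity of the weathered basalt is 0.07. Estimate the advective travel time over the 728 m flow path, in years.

Hydraulic gradient i = Δh / L = 34.5 / 728 = 0.04739.
Darcy flux q = K · i = 0.4110 × 0.04739 = 0.01948 m/day.
Seepage velocity v = q / n_e = 0.01948 / 0.07 = 0.2782 m/day.
Travel time t = L / v = 728 / 0.2782 = 2616 days = 7.163 years.

7.16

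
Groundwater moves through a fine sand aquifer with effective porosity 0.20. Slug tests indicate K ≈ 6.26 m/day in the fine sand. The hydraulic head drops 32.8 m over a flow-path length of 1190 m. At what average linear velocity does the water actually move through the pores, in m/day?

Hydraulic gradient i = Δh / L = 32.8 / 1190 = 0.02756.
Darcy flux q = K · i = 6.260 × 0.02756 = 0.1725 m/day.
Seepage velocity v = q / n_e = 0.1725 / 0.20 = 0.8627 m/day.

0.863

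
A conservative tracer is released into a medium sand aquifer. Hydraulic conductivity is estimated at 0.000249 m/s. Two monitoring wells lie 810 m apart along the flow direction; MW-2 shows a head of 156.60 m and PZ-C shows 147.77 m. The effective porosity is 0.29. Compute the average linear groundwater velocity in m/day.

Convert K: 0.000249 m/s × 86400 = 21.51 m/day.
Hydraulic gradient i = (156.60 − 147.77) / 810 = 8.83 / 810 = 0.01090.
Darcy flux q = K · i = 21.51 × 0.01090 = 0.2345 m/day.
Seepage velocity v = q / n_e = 0.2345 / 0.29 = 0.8087 m/day.

0.809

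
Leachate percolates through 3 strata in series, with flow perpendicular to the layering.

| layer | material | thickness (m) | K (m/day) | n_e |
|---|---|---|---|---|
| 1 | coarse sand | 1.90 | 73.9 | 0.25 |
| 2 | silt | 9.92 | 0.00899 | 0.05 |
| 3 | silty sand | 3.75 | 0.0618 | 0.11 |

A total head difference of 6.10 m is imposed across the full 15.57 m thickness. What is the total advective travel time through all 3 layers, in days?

With flow normal to the layers, continuity requires the same specific discharge q through every layer.
Σ(b_i/K_i) = 1.90/73.9 + 9.92/0.00899 + 3.75/0.0618 = 1164 d.
q = Δh / Σ(b_i/K_i) = 6.10 / 1164 = 0.005240 m/day.
In each layer the seepage velocity is v_i = q/n_i, so the layer transit time is t_i = b_i·n_i / q:
  layer 1 (coarse sand): t_1 = 1.90 × 0.25 / 0.005240 = 90.65 d
  layer 2 (silt): t_2 = 9.92 × 0.05 / 0.005240 = 94.66 d
  layer 3 (silty sand): t_3 = 3.75 × 0.11 / 0.005240 = 78.72 d
Total t = Σ t_i = 264.0 days.

264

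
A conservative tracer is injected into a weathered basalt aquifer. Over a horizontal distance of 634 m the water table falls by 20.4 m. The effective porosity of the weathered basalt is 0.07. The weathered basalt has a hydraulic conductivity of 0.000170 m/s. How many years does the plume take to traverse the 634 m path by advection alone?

Convert K: 0.000170 m/s × 86400 = 14.69 m/day.
Hydraulic gradient i = Δh / L = 20.4 / 634 = 0.03218.
Darcy flux q = K · i = 14.69 × 0.03218 = 0.4726 m/day.
Seepage velocity v = q / n_e = 0.4726 / 0.07 = 6.752 m/day.
Travel time t = L / v = 634 / 6.752 = 93.90 days = 0.2571 years.

0.257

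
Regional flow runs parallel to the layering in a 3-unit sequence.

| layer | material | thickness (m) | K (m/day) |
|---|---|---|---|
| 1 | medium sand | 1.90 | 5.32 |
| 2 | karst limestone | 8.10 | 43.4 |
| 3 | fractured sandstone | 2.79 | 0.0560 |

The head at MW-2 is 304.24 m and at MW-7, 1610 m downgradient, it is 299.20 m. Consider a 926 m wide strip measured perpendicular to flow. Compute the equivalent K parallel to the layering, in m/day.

Flow is parallel to layering, so each bed carries its own Darcy discharge and the transmissivities add.
Σ(K_i·b_i) = 5.32×1.90 + 43.4×8.10 + 0.0560×2.79 = 361.8 m²/day.
Total thickness b = 12.79 m, so K_eq = Σ(K_i·b_i)/b = 28.29 m/day.

28.3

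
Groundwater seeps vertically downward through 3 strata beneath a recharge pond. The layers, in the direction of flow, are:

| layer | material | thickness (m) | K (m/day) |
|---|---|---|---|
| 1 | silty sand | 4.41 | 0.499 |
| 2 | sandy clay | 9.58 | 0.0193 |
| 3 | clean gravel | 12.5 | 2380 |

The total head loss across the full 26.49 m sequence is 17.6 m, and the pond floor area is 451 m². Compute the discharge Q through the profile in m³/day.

15.7

Flow is perpendicular to layering, so the layers act in series and the equivalent K is the thickness-weighted harmonic mean.
Total thickness L = 4.41 + 9.58 + 12.5 = 26.49 m.
Σ(b_i/K_i) = 4.41/0.499 + 9.58/0.0193 + 12.5/2380 = 505.2 d.
K_eq = L / Σ(b_i/K_i) = 26.49 / 505.2 = 0.05243 m/day.
Q = K_eq · A · (Δh/L) = 0.05243 × 451 × (17.6/26.49) = 15.71 m³/day.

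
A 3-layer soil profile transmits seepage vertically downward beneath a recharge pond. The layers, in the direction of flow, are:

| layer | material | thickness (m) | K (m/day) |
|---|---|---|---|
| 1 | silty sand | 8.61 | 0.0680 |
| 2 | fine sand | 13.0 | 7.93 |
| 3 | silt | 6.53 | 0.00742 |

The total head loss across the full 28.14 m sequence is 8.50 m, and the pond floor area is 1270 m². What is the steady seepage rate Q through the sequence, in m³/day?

10.7

Flow is perpendicular to layering, so the layers act in series and the equivalent K is the thickness-weighted harmonic mean.
Total thickness L = 8.61 + 13.0 + 6.53 = 28.14 m.
Σ(b_i/K_i) = 8.61/0.0680 + 13.0/7.93 + 6.53/0.00742 = 1008 d.
K_eq = L / Σ(b_i/K_i) = 28.14 / 1008 = 0.02791 m/day.
Q = K_eq · A · (Δh/L) = 0.02791 × 1270 × (8.50/28.14) = 10.71 m³/day.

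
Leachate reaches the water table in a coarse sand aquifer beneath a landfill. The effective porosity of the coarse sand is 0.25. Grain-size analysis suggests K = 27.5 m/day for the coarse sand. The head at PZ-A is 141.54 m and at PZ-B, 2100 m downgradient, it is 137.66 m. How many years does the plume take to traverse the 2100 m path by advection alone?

28.3

Hydraulic gradient i = (141.54 − 137.66) / 2100 = 3.88 / 2100 = 0.001848.
Darcy flux q = K · i = 27.50 × 0.001848 = 0.05081 m/day.
Seepage velocity v = q / n_e = 0.05081 / 0.25 = 0.2032 m/day.
Travel time t = L / v = 2100 / 0.2032 = 10333 days = 28.29 years.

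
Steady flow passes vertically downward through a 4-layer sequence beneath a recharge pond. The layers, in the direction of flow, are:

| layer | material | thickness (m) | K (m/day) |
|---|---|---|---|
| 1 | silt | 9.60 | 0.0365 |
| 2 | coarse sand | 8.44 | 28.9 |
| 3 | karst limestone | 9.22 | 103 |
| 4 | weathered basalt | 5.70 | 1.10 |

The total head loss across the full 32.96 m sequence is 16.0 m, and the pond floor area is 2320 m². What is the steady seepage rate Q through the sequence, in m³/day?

138

Flow is perpendicular to layering, so the layers act in series and the equivalent K is the thickness-weighted harmonic mean.
Total thickness L = 9.60 + 8.44 + 9.22 + 5.70 = 32.96 m.
Σ(b_i/K_i) = 9.60/0.0365 + 8.44/28.9 + 9.22/103 + 5.70/1.10 = 268.6 d.
K_eq = L / Σ(b_i/K_i) = 32.96 / 268.6 = 0.1227 m/day.
Q = K_eq · A · (Δh/L) = 0.1227 × 2320 × (16.0/32.96) = 138.2 m³/day.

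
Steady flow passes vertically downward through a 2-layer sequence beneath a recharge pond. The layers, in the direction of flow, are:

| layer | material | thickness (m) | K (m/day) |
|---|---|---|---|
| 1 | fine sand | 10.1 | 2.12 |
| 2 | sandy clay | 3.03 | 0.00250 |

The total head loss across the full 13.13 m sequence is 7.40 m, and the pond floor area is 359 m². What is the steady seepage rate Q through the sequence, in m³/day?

Flow is perpendicular to layering, so the layers act in series and the equivalent K is the thickness-weighted harmonic mean.
Total thickness L = 10.1 + 3.03 = 13.13 m.
Σ(b_i/K_i) = 10.1/2.12 + 3.03/0.00250 = 1217 d.
K_eq = L / Σ(b_i/K_i) = 13.13 / 1217 = 0.01079 m/day.
Q = K_eq · A · (Δh/L) = 0.01079 × 359 × (7.40/13.13) = 2.183 m³/day.

2.18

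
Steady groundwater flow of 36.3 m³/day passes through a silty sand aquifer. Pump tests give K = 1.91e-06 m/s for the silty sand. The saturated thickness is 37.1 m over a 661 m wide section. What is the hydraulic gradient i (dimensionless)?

0.00897

Convert K: 1.91e-06 m/s × 86400 = 0.1650 m/day.
Cross-sectional area A = 661 × 37.1 = 24523 m².
From Q = K·A·i, i = Q / (K·A) = 36.3 / (0.1650 × 24523) = 0.008970.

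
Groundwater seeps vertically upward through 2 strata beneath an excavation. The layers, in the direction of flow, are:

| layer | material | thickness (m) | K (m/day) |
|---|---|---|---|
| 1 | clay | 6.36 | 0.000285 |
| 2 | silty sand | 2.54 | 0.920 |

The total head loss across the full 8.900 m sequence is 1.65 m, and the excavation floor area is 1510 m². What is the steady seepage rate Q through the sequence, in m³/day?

Flow is perpendicular to layering, so the layers act in series and the equivalent K is the thickness-weighted harmonic mean.
Total thickness L = 6.36 + 2.54 = 8.900 m.
Σ(b_i/K_i) = 6.36/0.000285 + 2.54/0.920 = 22319 d.
K_eq = L / Σ(b_i/K_i) = 8.900 / 22319 = 0.0003988 m/day.
Q = K_eq · A · (Δh/L) = 0.0003988 × 1510 × (1.65/8.900) = 0.1116 m³/day.

0.112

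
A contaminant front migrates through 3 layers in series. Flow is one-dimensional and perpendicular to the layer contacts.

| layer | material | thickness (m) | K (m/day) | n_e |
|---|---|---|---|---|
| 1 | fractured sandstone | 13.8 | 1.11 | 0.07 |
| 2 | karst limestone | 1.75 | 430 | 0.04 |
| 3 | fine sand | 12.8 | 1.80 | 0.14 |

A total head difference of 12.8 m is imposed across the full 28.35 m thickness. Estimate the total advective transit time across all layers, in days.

With flow normal to the layers, continuity requires the same specific discharge q through every layer.
Σ(b_i/K_i) = 13.8/1.11 + 1.75/430 + 12.8/1.80 = 19.55 d.
q = Δh / Σ(b_i/K_i) = 12.8 / 19.55 = 0.6548 m/day.
In each layer the seepage velocity is v_i = q/n_i, so the layer transit time is t_i = b_i·n_i / q:
  layer 1 (fractured sandstone): t_1 = 13.8 × 0.07 / 0.6548 = 1.475 d
  layer 2 (karst limestone): t_2 = 1.75 × 0.04 / 0.6548 = 0.1069 d
  layer 3 (fine sand): t_3 = 12.8 × 0.14 / 0.6548 = 2.737 d
Total t = Σ t_i = 4.319 days.

4.32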